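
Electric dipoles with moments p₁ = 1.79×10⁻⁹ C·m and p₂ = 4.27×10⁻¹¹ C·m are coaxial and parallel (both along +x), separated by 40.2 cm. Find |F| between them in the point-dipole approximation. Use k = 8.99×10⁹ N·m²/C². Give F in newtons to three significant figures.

F ≈ 1.58×10⁻⁷ N

On-axis field of dipole 1 at distance r: E = 2kp₁/r³. Force on dipole 2 is F = p₂·dE/dr (gradient along axis).
dE/dr = −6kp₁/r⁴, so |F| = 6kp₁p₂/r⁴ (attractive for aligned moments).
F = 6(8.99×10⁹)(1.79×10⁻⁹)(4.27×10⁻¹¹)/(0.402)⁴ = 1.579×10⁻⁷ N.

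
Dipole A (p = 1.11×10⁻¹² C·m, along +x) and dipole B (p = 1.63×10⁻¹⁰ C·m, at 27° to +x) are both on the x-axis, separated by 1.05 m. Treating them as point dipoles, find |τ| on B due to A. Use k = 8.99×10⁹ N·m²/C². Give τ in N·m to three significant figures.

τ ≈ 1.28×10⁻¹² N·m

The second dipole sits on the axis of the first, so the field there is axial: E₁ = 2kp₁/r³ along +x.
E₁ = 2(8.99×10⁹)(1.11×10⁻¹²)/(1.05)³ = 0.01724 N/C.
Torque on the second dipole: τ = p₂ E₁ sinθ.
τ = (1.63×10⁻¹⁰)(0.01724)·sin27° = 1.276×10⁻¹² N·m.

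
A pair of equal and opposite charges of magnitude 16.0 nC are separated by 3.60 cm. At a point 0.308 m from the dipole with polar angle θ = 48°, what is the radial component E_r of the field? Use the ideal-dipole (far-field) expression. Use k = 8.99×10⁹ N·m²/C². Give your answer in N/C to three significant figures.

E_r ≈ 237 N/C

Dipole moment p = qd = (1.60×10⁻⁸ C)(0.0360 m) = 5.76×10⁻¹⁰ C·m.
For a dipole, E_r = (2kp cosθ)/r³.
kp/r³ = (8.99×10⁹)(5.76×10⁻¹⁰)/(0.308)³ = 177.2 N/C.
E_r = 2·177.2·cos48° = 237.2 N/C.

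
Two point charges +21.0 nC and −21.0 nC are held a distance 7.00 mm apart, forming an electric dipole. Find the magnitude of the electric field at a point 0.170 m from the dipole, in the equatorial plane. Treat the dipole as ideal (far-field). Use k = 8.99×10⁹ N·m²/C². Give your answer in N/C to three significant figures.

E ≈ 269 N/C

Dipole moment p = qd = (2.10×10⁻⁸ C)(0.00700 m) = 1.47×10⁻¹⁰ C·m.
On the perpendicular bisector E = kp/r³ (half the axial value at the same distance).
E = (8.99×10⁹)(1.47×10⁻¹⁰) / (0.170)³ = 269.0 N/C.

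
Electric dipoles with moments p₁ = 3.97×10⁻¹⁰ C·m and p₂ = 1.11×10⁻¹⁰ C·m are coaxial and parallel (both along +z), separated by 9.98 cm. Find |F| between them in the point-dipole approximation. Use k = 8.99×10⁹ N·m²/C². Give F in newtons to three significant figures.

On-axis field of dipole 1 at distance r: E = 2kp₁/r³. Force on dipole 2 is F = p₂·dE/dr (gradient along axis).
dE/dr = −6kp₁/r⁴, so |F| = 6kp₁p₂/r⁴ (attractive for aligned moments).
F = 6(8.99×10⁹)(3.97×10⁻¹⁰)(1.11×10⁻¹⁰)/(0.0998)⁴ = 2.396×10⁻⁵ N.

F ≈ 2.40×10⁻⁵ N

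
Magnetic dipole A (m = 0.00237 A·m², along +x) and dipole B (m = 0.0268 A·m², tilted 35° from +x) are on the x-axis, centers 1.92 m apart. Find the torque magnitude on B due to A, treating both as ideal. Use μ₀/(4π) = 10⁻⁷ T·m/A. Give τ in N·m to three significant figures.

Dipole B is on the axis of dipole A, so B₁ there is axial: B₁ = (μ₀/4π)·2m₁/r³ along +x.
B₁ = 2(10⁻⁷)(0.00237)/(1.92)³ = 6.697×10⁻¹¹ T.
τ = m₂ B₁ sinθ.
τ = (0.0268)(6.697×10⁻¹¹)·sin35° = 1.029×10⁻¹² N·m.

τ ≈ 1.03×10⁻¹² N·m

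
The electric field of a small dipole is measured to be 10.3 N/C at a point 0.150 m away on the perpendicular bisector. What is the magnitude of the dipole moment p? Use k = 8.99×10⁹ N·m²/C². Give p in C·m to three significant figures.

p ≈ 3.87×10⁻¹² C·m

In the equatorial plane E = kp/r³, so p = Er³/(k).
p = (10.3)·(0.150)³ / (8.99×10⁹) = 3.867×10⁻¹² C·m.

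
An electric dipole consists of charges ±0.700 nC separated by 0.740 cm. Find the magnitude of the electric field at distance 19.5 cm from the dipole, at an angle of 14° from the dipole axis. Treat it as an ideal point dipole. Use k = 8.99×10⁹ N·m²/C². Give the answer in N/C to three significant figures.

Dipole moment p = qd = (7.00×10⁻¹⁰ C)(0.00740 m) = 5.18×10⁻¹² C·m.
At angle θ the dipole field magnitude is E = (kp/r³)·√(1 + 3cos²θ).
kp/r³ = (8.99×10⁹)(5.18×10⁻¹²) / (0.195)³ = 6.280 N/C.
√(1 + 3cos²14°) = √(1 + 3·0.9415) = √3.8244 ≈ 1.9556.
E ≈ 6.280 × 1.956 = 12.28 N/C.

E ≈ 12.3 N/C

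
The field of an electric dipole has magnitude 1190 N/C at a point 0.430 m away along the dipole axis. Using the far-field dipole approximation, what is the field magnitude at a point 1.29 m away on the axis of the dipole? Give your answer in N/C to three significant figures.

Dipole fields scale as 1/r³ in the far field; the geometry is the same at both points.
E₂ = E₁ · (r₁/r₂)³ = 1190 · (0.430/1.29)³.
(r₁/r₂)³ = (0.3333)³ = 0.03704.
E₂ ≈ 44.07 N/C.

E ≈ 44.1 N/C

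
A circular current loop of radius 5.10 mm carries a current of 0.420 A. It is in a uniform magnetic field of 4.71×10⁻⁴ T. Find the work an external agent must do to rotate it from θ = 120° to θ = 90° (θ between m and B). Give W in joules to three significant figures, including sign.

W ≈ -8.08×10⁻⁹ J

Magnetic moment m = IA = Iπa² = (0.420)·π·(0.00510)² = 3.432×10⁻⁵ A·m².
W_ext = ΔU = −mB cosθ₂ + mB cosθ₁ = mB(cosθ₁ − cosθ₂).
W = (3.432×10⁻⁵)(4.71×10⁻⁴)·(cos120° − cos90°) = (1.616×10⁻⁸)·(-0.5000) = -8.082×10⁻⁹ J.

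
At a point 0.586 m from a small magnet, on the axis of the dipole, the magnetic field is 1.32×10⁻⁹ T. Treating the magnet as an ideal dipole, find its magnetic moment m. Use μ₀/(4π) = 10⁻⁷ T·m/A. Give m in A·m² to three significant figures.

m ≈ 0.00133 A·m²

On axis B = (μ₀/4π)·2m/r³, so m = Br³·4π/(μ₀·2).
m = (1.32×10⁻⁹)·(0.586)³ / (2·10⁻⁷) = 0.001328 A·m².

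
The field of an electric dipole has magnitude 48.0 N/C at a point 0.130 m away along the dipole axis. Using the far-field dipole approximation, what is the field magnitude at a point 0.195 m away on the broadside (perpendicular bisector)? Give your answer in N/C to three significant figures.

Dipole fields scale as 1/r³ in the far field.
The axial field is twice the equatorial field at the same r, so the geometry factor is 1/2.
E₂ = E₁ · (1/2) · (r₁/r₂)³ = 48.0 · 0.5 · (0.130/0.195)³.
(r₁/r₂)³ = (0.6667)³ = 0.2963.
E₂ ≈ 7.111 N/C.

E ≈ 7.11 N/C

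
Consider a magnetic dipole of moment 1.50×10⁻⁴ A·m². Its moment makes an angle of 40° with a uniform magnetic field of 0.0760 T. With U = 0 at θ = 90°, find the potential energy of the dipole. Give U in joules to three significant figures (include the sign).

U ≈ -8.73×10⁻⁶ J

U = −m·B = −mB cosθ.
U = −(1.50×10⁻⁴)(0.0760)·cos40° = -8.733×10⁻⁶ J.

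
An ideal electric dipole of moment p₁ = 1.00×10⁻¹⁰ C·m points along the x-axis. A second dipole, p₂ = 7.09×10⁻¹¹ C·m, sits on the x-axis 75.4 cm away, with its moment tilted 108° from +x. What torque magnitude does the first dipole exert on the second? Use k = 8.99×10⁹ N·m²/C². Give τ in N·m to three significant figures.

The second dipole sits on the axis of the first, so the field there is axial: E₁ = 2kp₁/r³ along +x.
E₁ = 2(8.99×10⁹)(1.00×10⁻¹⁰)/(0.754)³ = 4.194 N/C.
Torque on the second dipole: τ = p₂ E₁ sinθ.
τ = (7.09×10⁻¹¹)(4.194)·sin108° = 2.828×10⁻¹⁰ N·m.

τ ≈ 2.83×10⁻¹⁰ N·m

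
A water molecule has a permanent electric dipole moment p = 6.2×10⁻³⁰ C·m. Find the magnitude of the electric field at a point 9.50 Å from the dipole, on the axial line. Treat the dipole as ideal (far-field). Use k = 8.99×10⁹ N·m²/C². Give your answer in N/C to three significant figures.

On the dipole axis E = 2kp/r³.
E = 2·(8.99×10⁹)(6.20×10⁻³⁰) / (9.50×10⁻¹⁰)³ = 1.300×10⁸ N/C.

E ≈ 1.30×10⁸ N/C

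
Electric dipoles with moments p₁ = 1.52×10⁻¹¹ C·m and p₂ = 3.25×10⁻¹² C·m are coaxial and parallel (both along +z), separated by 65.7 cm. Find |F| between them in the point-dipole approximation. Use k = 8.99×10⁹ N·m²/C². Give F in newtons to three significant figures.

On-axis field of dipole 1 at distance r: E = 2kp₁/r³. Force on dipole 2 is F = p₂·dE/dr (gradient along axis).
dE/dr = −6kp₁/r⁴, so |F| = 6kp₁p₂/r⁴ (attractive for aligned moments).
F = 6(8.99×10⁹)(1.52×10⁻¹¹)(3.25×10⁻¹²)/(0.657)⁴ = 1.430×10⁻¹¹ N.

F ≈ 1.43×10⁻¹¹ N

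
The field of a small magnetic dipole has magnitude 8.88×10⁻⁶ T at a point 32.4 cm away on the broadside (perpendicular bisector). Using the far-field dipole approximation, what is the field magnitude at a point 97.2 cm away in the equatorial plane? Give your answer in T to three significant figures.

Dipole fields scale as 1/r³ in the far field; the geometry is the same at both points.
B₂ = B₁ · (r₁/r₂)³ = 8.88×10⁻⁶ · (32.4/97.2)³.
(r₁/r₂)³ = (0.3333)³ = 0.03704.
B₂ ≈ 3.289×10⁻⁷ T.

B ≈ 3.29×10⁻⁷ T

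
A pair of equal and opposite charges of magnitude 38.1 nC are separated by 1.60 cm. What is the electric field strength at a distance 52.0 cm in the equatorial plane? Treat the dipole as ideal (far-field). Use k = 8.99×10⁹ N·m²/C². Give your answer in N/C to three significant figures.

Dipole moment p = qd = (3.81×10⁻⁸ C)(0.0160 m) = 6.096×10⁻¹⁰ C·m.
In the equatorial plane E = kp/r³.
E = (8.99×10⁹)(6.096×10⁻¹⁰) / (0.520)³ = 38.98 N/C.

E ≈ 39.0 N/C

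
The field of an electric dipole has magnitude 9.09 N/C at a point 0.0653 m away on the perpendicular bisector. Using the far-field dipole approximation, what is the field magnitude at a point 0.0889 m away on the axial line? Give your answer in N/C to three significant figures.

Dipole fields scale as 1/r³ in the far field.
The axial field is twice the equatorial field at the same r, so the geometry factor is 2/1.
E₂ = E₁ · (2/1) · (r₁/r₂)³ = 9.09 · 2 · (0.0653/0.0889)³.
(r₁/r₂)³ = (0.7345)³ = 0.3963.
E₂ ≈ 7.205 N/C.

E ≈ 7.20 N/C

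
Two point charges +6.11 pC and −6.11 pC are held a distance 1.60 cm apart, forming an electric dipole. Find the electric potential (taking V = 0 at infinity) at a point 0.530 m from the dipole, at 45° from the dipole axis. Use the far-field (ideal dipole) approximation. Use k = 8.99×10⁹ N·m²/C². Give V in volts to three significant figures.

V ≈ 0.00221 V

Dipole moment p = qd = (6.11×10⁻¹² C)(0.0160 m) = 9.776×10⁻¹⁴ C·m.
The dipole potential is V = kp cosθ / r².
V = (8.99×10⁹)(9.776×10⁻¹⁴)·cos45° / (0.530)² = 0.002212 V.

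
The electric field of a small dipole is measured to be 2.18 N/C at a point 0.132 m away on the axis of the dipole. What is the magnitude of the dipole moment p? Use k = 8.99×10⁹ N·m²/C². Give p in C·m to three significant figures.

On axis E = 2kp/r³, so p = Er³/(2k).
p = (2.18)·(0.132)³ / (2·8.99×10⁹) = 2.789×10⁻¹³ C·m.

p ≈ 2.79×10⁻¹³ C·m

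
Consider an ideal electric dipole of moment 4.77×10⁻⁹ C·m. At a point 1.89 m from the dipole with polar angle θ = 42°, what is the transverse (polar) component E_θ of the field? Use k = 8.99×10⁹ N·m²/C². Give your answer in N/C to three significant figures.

E_θ ≈ 4.25 N/C

For a dipole, E_θ = (kp sinθ)/r³.
kp/r³ = (8.99×10⁹)(4.77×10⁻⁹)/(1.89)³ = 6.352 N/C.
E_θ = 6.352·sin42° = 4.250 N/C.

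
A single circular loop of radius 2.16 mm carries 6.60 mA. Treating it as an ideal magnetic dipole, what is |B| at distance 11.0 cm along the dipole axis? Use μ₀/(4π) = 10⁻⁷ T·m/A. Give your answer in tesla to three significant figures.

B ≈ 1.45×10⁻¹¹ T

Magnetic moment m = IA = Iπa² = (0.00660)·π·(0.00216)² = 9.674×10⁻⁸ A·m².
On axis B = (μ₀/4π)·2m/r³.
B = 2·(10⁻⁷)·(9.674×10⁻⁸) / (0.110)³ = 1.454×10⁻¹¹ T.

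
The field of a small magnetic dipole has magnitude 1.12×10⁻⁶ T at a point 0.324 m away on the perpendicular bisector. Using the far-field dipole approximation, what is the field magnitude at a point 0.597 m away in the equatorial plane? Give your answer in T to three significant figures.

B ≈ 1.79×10⁻⁷ T

Dipole fields scale as 1/r³ in the far field; the geometry is the same at both points.
B₂ = B₁ · (r₁/r₂)³ = 1.12×10⁻⁶ · (0.324/0.597)³.
(r₁/r₂)³ = (0.5427)³ = 0.1598.
B₂ ≈ 1.790×10⁻⁷ T.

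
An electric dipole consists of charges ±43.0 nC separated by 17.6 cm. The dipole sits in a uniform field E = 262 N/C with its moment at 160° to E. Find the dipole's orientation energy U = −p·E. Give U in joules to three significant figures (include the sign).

Dipole moment p = qd = (4.30×10⁻⁸ C)(0.176 m) = 7.568×10⁻⁹ C·m.
U = −p·E = −pE cosθ.
U = −(7.568×10⁻⁹)(262)·cos160° = 1.863×10⁻⁶ J.

U ≈ 1.86×10⁻⁶ J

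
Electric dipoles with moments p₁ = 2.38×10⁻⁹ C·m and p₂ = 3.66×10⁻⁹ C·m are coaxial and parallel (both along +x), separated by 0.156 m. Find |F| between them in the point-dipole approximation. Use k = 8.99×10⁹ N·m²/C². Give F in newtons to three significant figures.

On-axis field of dipole 1 at distance r: E = 2kp₁/r³. Force on dipole 2 is F = p₂·dE/dr (gradient along axis).
dE/dr = −6kp₁/r⁴, so |F| = 6kp₁p₂/r⁴ (attractive for aligned moments).
F = 6(8.99×10⁹)(2.38×10⁻⁹)(3.66×10⁻⁹)/(0.156)⁴ = 7.934×10⁻⁴ N.

F ≈ 7.93×10⁻⁴ N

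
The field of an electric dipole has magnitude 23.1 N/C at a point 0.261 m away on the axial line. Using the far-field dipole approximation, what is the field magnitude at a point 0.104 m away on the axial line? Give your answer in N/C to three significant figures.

E ≈ 365 N/C

Dipole fields scale as 1/r³ in the far field; the geometry is the same at both points.
E₂ = E₁ · (r₁/r₂)³ = 23.1 · (0.261/0.104)³.
(r₁/r₂)³ = (2.51)³ = 15.81.
E₂ ≈ 365.1 N/C.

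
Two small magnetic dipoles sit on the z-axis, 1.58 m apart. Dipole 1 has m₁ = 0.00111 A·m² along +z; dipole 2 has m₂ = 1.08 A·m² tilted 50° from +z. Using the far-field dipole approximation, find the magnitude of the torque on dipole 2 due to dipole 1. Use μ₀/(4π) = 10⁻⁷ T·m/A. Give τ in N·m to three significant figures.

Dipole B is on the axis of dipole A, so B₁ there is axial: B₁ = (μ₀/4π)·2m₁/r³ along +z.
B₁ = 2(10⁻⁷)(0.00111)/(1.58)³ = 5.628×10⁻¹¹ T.
τ = m₂ B₁ sinθ.
τ = (1.08)(5.628×10⁻¹¹)·sin50° = 4.656×10⁻¹¹ N·m.

τ ≈ 4.66×10⁻¹¹ N·m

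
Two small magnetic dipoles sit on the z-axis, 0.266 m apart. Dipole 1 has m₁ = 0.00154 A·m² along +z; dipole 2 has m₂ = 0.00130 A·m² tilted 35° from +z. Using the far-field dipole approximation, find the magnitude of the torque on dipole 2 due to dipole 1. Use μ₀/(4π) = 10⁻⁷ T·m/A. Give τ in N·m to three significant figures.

τ ≈ 1.22×10⁻¹¹ N·m

Dipole B is on the axis of dipole A, so B₁ there is axial: B₁ = (μ₀/4π)·2m₁/r³ along +z.
B₁ = 2(10⁻⁷)(0.00154)/(0.266)³ = 1.636×10⁻⁸ T.
τ = m₂ B₁ sinθ.
τ = (0.00130)(1.636×10⁻⁸)·sin35° = 1.220×10⁻¹¹ N·m.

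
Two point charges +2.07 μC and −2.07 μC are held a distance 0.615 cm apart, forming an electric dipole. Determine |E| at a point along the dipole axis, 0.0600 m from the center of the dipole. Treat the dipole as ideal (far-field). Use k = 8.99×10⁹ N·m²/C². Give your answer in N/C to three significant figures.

E ≈ 1.06×10⁶ N/C

Dipole moment p = qd = (2.07×10⁻⁶ C)(0.00615 m) = 1.273×10⁻⁸ C·m.
On the dipole axis E = 2kp/r³.
E = 2·(8.99×10⁹)(1.273×10⁻⁸) / (0.0600)³ = 1.060×10⁶ N/C.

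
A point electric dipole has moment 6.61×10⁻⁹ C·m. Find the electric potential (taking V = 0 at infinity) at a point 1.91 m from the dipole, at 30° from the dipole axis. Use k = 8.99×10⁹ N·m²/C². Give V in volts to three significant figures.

The dipole potential is V = kp cosθ / r².
V = (8.99×10⁹)(6.61×10⁻⁹)·cos30° / (1.91)² = 14.11 V.

V ≈ 14.1 V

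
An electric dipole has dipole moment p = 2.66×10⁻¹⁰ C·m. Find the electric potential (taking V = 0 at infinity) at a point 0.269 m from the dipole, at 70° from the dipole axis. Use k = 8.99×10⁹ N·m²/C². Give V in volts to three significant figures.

V ≈ 11.3 V

The dipole potential is V = kp cosθ / r².
V = (8.99×10⁹)(2.66×10⁻¹⁰)·cos70° / (0.269)² = 11.30 V.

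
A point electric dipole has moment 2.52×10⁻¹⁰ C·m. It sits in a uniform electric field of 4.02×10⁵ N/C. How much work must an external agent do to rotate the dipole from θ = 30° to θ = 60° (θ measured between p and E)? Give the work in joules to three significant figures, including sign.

W ≈ 3.71×10⁻⁵ J

W_ext = ΔU = U(θ₂) − U(θ₁) = −pE cosθ₂ − (−pE cosθ₁) = pE(cosθ₁ − cosθ₂).
W = (2.52×10⁻¹⁰)(4.02×10⁵)·(cos30° − cos60°) = (1.013×10⁻⁴)·(+0.3660) = 3.708×10⁻⁵ J.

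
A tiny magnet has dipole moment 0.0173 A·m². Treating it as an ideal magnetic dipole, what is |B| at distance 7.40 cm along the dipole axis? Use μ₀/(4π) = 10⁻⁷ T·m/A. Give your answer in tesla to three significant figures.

B ≈ 8.54×10⁻⁶ T

On axis B = (μ₀/4π)·2m/r³.
B = 2·(10⁻⁷)·(0.0173) / (0.0740)³ = 8.538×10⁻⁶ T.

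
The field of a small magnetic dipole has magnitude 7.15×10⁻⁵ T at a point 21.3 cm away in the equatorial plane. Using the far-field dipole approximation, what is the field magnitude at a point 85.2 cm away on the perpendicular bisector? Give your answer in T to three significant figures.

Dipole fields scale as 1/r³ in the far field; the geometry is the same at both points.
B₂ = B₁ · (r₁/r₂)³ = 7.15×10⁻⁵ · (21.3/85.2)³.
(r₁/r₂)³ = (0.25)³ = 0.01562.
B₂ ≈ 1.117×10⁻⁶ T.

B ≈ 1.12×10⁻⁶ T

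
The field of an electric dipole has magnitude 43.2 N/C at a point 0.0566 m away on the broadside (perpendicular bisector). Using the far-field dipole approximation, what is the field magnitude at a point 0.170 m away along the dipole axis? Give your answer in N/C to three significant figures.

Dipole fields scale as 1/r³ in the far field.
The axial field is twice the equatorial field at the same r, so the geometry factor is 2/1.
E₂ = E₁ · (2/1) · (r₁/r₂)³ = 43.2 · 2 · (0.0566/0.170)³.
(r₁/r₂)³ = (0.3329)³ = 0.03691.
E₂ ≈ 3.189 N/C.

E ≈ 3.19 N/C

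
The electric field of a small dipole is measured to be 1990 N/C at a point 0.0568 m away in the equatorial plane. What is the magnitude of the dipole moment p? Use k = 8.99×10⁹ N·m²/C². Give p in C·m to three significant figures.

In the equatorial plane E = kp/r³, so p = Er³/(k).
p = (1990)·(0.0568)³ / (8.99×10⁹) = 4.056×10⁻¹¹ C·m.

p ≈ 4.06×10⁻¹¹ C·m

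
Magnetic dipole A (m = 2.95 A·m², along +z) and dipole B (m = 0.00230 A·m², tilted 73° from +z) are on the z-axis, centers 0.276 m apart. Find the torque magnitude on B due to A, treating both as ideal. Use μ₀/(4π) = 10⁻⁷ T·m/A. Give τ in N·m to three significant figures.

τ ≈ 6.17×10⁻⁸ N·m

Dipole B is on the axis of dipole A, so B₁ there is axial: B₁ = (μ₀/4π)·2m₁/r³ along +z.
B₁ = 2(10⁻⁷)(2.95)/(0.276)³ = 2.806×10⁻⁵ T.
τ = m₂ B₁ sinθ.
τ = (0.00230)(2.806×10⁻⁵)·sin73° = 6.172×10⁻⁸ N·m.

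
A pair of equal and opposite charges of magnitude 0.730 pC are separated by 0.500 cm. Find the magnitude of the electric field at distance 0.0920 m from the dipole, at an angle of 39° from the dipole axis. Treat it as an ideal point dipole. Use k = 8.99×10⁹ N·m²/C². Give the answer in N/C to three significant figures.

Dipole moment p = qd = (7.30×10⁻¹³ C)(0.00500 m) = 3.65×10⁻¹⁵ C·m.
At angle θ the dipole field magnitude is E = (kp/r³)·√(1 + 3cos²θ).
kp/r³ = (8.99×10⁹)(3.65×10⁻¹⁵) / (0.0920)³ = 0.04214 N/C.
√(1 + 3cos²39°) = √(1 + 3·0.6040) = √2.8119 ≈ 1.6769.
E ≈ 0.04214 × 1.677 = 0.07066 N/C.

E ≈ 0.0707 N/C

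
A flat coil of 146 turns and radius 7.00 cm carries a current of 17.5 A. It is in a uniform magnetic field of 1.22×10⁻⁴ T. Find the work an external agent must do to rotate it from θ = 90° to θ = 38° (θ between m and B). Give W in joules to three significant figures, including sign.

W ≈ -0.00378 J

m = NIA = NIπa² = 146·(17.5)·π·(0.0700)² = 39.33 A·m².
W_ext = ΔU = −mB cosθ₂ + mB cosθ₁ = mB(cosθ₁ − cosθ₂).
W = (39.33)(1.22×10⁻⁴)·(cos90° − cos38°) = (0.004798)·(-0.7880) = -0.003781 J.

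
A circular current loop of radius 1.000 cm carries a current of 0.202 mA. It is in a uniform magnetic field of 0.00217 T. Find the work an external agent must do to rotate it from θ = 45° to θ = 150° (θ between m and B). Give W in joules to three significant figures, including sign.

W ≈ 2.17×10⁻¹⁰ J

Magnetic moment m = IA = Iπa² = (2.02×10⁻⁴)·π·(0.0100)² = 6.346×10⁻⁸ A·m².
W_ext = ΔU = −mB cosθ₂ + mB cosθ₁ = mB(cosθ₁ − cosθ₂).
W = (6.346×10⁻⁸)(0.00217)·(cos45° − cos150°) = (1.377×10⁻¹⁰)·(+1.5731) = 2.166×10⁻¹⁰ J.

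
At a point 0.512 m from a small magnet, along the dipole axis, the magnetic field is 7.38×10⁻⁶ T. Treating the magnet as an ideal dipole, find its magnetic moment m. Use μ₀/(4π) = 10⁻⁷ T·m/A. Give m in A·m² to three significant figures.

m ≈ 4.95 A·m²

On axis B = (μ₀/4π)·2m/r³, so m = Br³·4π/(μ₀·2).
m = (7.38×10⁻⁶)·(0.512)³ / (2·10⁻⁷) = 4.953 A·m².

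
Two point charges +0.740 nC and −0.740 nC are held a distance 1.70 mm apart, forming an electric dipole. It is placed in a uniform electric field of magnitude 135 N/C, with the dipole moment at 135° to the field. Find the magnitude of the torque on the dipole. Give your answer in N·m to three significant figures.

Dipole moment p = qd = (7.40×10⁻¹⁰ C)(0.00170 m) = 1.258×10⁻¹² C·m.
Torque on an electric dipole: τ = pE sinθ.
τ = (1.258×10⁻¹²)(135)·sin135° = 1.201×10⁻¹⁰ N·m.

τ ≈ 1.20×10⁻¹⁰ N·m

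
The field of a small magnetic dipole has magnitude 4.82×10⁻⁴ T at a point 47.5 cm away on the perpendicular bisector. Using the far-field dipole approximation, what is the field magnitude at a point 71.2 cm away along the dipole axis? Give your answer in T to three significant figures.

Dipole fields scale as 1/r³ in the far field.
The axial field is twice the equatorial field at the same r, so the geometry factor is 2/1.
B₂ = B₁ · (2/1) · (r₁/r₂)³ = 4.82×10⁻⁴ · 2 · (47.5/71.2)³.
(r₁/r₂)³ = (0.6671)³ = 0.2969.
B₂ ≈ 2.862×10⁻⁴ T.

B ≈ 2.86×10⁻⁴ T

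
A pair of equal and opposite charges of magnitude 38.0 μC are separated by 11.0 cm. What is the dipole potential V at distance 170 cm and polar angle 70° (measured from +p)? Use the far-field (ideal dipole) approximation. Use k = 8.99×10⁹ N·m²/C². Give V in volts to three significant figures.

Dipole moment p = qd = (3.80×10⁻⁵ C)(0.110 m) = 4.18×10⁻⁶ C·m.
The dipole potential is V = kp cosθ / r².
V = (8.99×10⁹)(4.18×10⁻⁶)·cos70° / (1.70)² = 4447 V.

V ≈ 4450 V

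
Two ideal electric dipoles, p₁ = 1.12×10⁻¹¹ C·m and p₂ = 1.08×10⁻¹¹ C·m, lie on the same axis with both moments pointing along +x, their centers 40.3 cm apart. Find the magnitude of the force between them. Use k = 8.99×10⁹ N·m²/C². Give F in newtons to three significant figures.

F ≈ 2.47×10⁻¹⁰ N

On-axis field of dipole 1 at distance r: E = 2kp₁/r³. Force on dipole 2 is F = p₂·dE/dr (gradient along axis).
dE/dr = −6kp₁/r⁴, so |F| = 6kp₁p₂/r⁴ (attractive for aligned moments).
F = 6(8.99×10⁹)(1.12×10⁻¹¹)(1.08×10⁻¹¹)/(0.403)⁴ = 2.474×10⁻¹⁰ N.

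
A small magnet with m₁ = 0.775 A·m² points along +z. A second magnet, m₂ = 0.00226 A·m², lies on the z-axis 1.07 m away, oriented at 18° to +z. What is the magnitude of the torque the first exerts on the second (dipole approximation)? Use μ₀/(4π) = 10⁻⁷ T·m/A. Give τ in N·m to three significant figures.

τ ≈ 8.84×10⁻¹¹ N·m

Dipole B is on the axis of dipole A, so B₁ there is axial: B₁ = (μ₀/4π)·2m₁/r³ along +z.
B₁ = 2(10⁻⁷)(0.775)/(1.07)³ = 1.265×10⁻⁷ T.
τ = m₂ B₁ sinθ.
τ = (0.00226)(1.265×10⁻⁷)·sin18° = 8.836×10⁻¹¹ N·m.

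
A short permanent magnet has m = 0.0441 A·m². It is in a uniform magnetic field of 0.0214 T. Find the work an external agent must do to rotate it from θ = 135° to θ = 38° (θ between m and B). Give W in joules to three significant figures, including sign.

W ≈ -0.00141 J

W_ext = ΔU = −mB cosθ₂ + mB cosθ₁ = mB(cosθ₁ − cosθ₂).
W = (0.0441)(0.0214)·(cos135° − cos38°) = (9.437×10⁻⁴)·(-1.4951) = -0.001411 J.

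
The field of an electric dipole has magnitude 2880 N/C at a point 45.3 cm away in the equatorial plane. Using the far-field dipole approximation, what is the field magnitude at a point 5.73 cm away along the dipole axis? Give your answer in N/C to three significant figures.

E ≈ 2.85×10⁶ N/C

Dipole fields scale as 1/r³ in the far field.
The axial field is twice the equatorial field at the same r, so the geometry factor is 2/1.
E₂ = E₁ · (2/1) · (r₁/r₂)³ = 2880 · 2 · (45.3/5.73)³.
(r₁/r₂)³ = (7.906)³ = 494.1.
E₂ ≈ 2.846×10⁶ N/C.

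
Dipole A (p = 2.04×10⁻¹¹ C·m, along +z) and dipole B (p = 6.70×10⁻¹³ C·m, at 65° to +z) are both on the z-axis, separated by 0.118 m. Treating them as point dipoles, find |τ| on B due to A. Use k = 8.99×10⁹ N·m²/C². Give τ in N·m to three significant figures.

The second dipole sits on the axis of the first, so the field there is axial: E₁ = 2kp₁/r³ along +z.
E₁ = 2(8.99×10⁹)(2.04×10⁻¹¹)/(0.118)³ = 223.2 N/C.
Torque on the second dipole: τ = p₂ E₁ sinθ.
τ = (6.70×10⁻¹³)(223.2)·sin65° = 1.356×10⁻¹⁰ N·m.

τ ≈ 1.36×10⁻¹⁰ N·m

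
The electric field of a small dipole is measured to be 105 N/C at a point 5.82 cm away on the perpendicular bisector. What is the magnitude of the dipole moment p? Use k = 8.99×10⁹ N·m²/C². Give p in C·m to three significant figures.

In the equatorial plane E = kp/r³, so p = Er³/(k).
p = (105)·(0.0582)³ / (8.99×10⁹) = 2.302×10⁻¹² C·m.

p ≈ 2.30×10⁻¹² C·m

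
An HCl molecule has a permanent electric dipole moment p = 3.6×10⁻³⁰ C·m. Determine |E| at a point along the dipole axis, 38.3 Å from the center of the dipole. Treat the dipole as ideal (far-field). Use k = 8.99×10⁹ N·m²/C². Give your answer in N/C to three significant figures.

E ≈ 1.15×10⁶ N/C

On the dipole axis E = 2kp/r³.
E = 2·(8.99×10⁹)(3.60×10⁻³⁰) / (3.83×10⁻⁹)³ = 1.152×10⁶ N/C.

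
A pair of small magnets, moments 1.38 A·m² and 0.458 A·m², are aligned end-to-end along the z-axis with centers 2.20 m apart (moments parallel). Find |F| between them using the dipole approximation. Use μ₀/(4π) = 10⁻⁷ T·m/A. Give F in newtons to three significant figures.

F ≈ 1.62×10⁻⁸ N

On-axis B of dipole 1: B = (μ₀/4π)·2m₁/r³. Force on dipole 2: F = m₂·dB/dr.
dB/dr = −(μ₀/4π)·6m₁/r⁴, so |F| = (μ₀/4π)·6m₁m₂/r⁴.
F = 6(10⁻⁷)(1.38)(0.458)/(2.20)⁴ = 1.619×10⁻⁸ N.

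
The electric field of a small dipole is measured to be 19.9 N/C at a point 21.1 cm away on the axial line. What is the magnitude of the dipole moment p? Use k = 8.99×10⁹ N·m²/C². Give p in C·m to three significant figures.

On axis E = 2kp/r³, so p = Er³/(2k).
p = (19.9)·(0.211)³ / (2·8.99×10⁹) = 1.040×10⁻¹¹ C·m.

p ≈ 1.04×10⁻¹¹ C·m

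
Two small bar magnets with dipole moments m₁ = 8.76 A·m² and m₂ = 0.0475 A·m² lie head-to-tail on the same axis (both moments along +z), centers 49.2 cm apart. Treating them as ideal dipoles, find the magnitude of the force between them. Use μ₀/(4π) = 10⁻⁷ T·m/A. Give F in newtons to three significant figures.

F ≈ 4.26×10⁻⁶ N

On-axis B of dipole 1: B = (μ₀/4π)·2m₁/r³. Force on dipole 2: F = m₂·dB/dr.
dB/dr = −(μ₀/4π)·6m₁/r⁴, so |F| = (μ₀/4π)·6m₁m₂/r⁴.
F = 6(10⁻⁷)(8.76)(0.0475)/(0.492)⁴ = 4.261×10⁻⁶ N.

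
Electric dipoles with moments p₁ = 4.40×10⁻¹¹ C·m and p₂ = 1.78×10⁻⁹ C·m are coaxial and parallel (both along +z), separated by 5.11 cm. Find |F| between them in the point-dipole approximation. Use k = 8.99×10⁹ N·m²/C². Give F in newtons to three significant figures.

F ≈ 6.20×10⁻⁴ N

On-axis field of dipole 1 at distance r: E = 2kp₁/r³. Force on dipole 2 is F = p₂·dE/dr (gradient along axis).
dE/dr = −6kp₁/r⁴, so |F| = 6kp₁p₂/r⁴ (attractive for aligned moments).
F = 6(8.99×10⁹)(4.40×10⁻¹¹)(1.78×10⁻⁹)/(0.0511)⁴ = 6.196×10⁻⁴ N.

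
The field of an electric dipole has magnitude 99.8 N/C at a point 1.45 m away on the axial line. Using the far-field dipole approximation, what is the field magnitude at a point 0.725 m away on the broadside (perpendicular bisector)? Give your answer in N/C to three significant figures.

E ≈ 399 N/C

Dipole fields scale as 1/r³ in the far field.
The axial field is twice the equatorial field at the same r, so the geometry factor is 1/2.
E₂ = E₁ · (1/2) · (r₁/r₂)³ = 99.8 · 0.5 · (1.45/0.725)³.
(r₁/r₂)³ = (2)³ = 8.
E₂ ≈ 399.2 N/C.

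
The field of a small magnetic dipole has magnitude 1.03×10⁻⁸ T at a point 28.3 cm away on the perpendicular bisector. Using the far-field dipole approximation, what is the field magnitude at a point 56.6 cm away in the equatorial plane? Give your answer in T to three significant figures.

Dipole fields scale as 1/r³ in the far field; the geometry is the same at both points.
B₂ = B₁ · (r₁/r₂)³ = 1.03×10⁻⁸ · (28.3/56.6)³.
(r₁/r₂)³ = (0.5)³ = 0.125.
B₂ ≈ 1.288×10⁻⁹ T.

B ≈ 1.29×10⁻⁹ T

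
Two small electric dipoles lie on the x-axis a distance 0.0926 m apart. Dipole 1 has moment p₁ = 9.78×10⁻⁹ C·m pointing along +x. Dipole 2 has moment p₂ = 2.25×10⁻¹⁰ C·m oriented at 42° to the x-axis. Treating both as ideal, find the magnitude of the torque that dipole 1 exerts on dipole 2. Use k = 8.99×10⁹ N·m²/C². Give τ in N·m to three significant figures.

The second dipole sits on the axis of the first, so the field there is axial: E₁ = 2kp₁/r³ along +x.
E₁ = 2(8.99×10⁹)(9.78×10⁻⁹)/(0.0926)³ = 2.215×10⁵ N/C.
Torque on the second dipole: τ = p₂ E₁ sinθ.
τ = (2.25×10⁻¹⁰)(2.215×10⁵)·sin42° = 3.334×10⁻⁵ N·m.

τ ≈ 3.33×10⁻⁵ N·m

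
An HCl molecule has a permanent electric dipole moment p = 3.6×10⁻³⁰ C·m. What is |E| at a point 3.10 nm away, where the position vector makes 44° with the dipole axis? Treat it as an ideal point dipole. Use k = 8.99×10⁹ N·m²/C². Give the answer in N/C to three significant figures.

E ≈ 1.74×10⁶ N/C

At angle θ the dipole field magnitude is E = (kp/r³)·√(1 + 3cos²θ).
kp/r³ = (8.99×10⁹)(3.60×10⁻³⁰) / (3.10×10⁻⁹)³ = 1.086×10⁶ N/C.
√(1 + 3cos²44°) = √(1 + 3·0.5174) = √2.5523 ≈ 1.5976.
E ≈ 1.086×10⁶ × 1.598 = 1.736×10⁶ N/C.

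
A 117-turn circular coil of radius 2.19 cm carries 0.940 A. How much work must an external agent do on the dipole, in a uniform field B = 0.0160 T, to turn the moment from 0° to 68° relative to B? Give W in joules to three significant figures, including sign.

W ≈ 0.00166 J

m = NIA = NIπa² = 117·(0.940)·π·(0.0219)² = 0.1657 A·m².
W_ext = ΔU = −mB cosθ₂ + mB cosθ₁ = mB(cosθ₁ − cosθ₂).
W = (0.1657)(0.0160)·(cos0° − cos68°) = (0.002651)·(+0.6254) = 0.001658 J.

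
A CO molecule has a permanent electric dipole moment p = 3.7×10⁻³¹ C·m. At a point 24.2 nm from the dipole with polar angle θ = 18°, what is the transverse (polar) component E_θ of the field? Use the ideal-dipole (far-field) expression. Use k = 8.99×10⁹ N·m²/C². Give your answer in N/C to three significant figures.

E_θ ≈ 72.5 N/C

For a dipole, E_θ = (kp sinθ)/r³.
kp/r³ = (8.99×10⁹)(3.70×10⁻³¹)/(2.42×10⁻⁸)³ = 234.7 N/C.
E_θ = 234.7·sin18° = 72.53 N/C.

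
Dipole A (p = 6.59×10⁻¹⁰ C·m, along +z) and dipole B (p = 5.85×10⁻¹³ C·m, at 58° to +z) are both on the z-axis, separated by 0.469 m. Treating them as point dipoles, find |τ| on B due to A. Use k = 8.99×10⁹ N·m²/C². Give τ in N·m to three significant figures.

The second dipole sits on the axis of the first, so the field there is axial: E₁ = 2kp₁/r³ along +z.
E₁ = 2(8.99×10⁹)(6.59×10⁻¹⁰)/(0.469)³ = 114.9 N/C.
Torque on the second dipole: τ = p₂ E₁ sinθ.
τ = (5.85×10⁻¹³)(114.9)·sin58° = 5.698×10⁻¹¹ N·m.

τ ≈ 5.70×10⁻¹¹ N·m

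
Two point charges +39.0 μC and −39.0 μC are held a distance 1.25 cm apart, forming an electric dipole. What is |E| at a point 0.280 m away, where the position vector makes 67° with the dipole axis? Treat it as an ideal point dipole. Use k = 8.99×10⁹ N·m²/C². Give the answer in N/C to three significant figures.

E ≈ 2.41×10⁵ N/C

Dipole moment p = qd = (3.90×10⁻⁵ C)(0.0125 m) = 4.875×10⁻⁷ C·m.
At angle θ the dipole field magnitude is E = (kp/r³)·√(1 + 3cos²θ).
kp/r³ = (8.99×10⁹)(4.875×10⁻⁷) / (0.280)³ = 1.996×10⁵ N/C.
√(1 + 3cos²67°) = √(1 + 3·0.1527) = √1.4580 ≈ 1.2075.
E ≈ 1.996×10⁵ × 1.207 = 2.411×10⁵ N/C.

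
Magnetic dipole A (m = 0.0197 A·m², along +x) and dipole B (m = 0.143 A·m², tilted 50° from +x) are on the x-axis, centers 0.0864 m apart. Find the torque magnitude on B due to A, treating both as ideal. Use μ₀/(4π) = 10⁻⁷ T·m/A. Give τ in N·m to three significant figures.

τ ≈ 6.69×10⁻⁷ N·m

Dipole B is on the axis of dipole A, so B₁ there is axial: B₁ = (μ₀/4π)·2m₁/r³ along +x.
B₁ = 2(10⁻⁷)(0.0197)/(0.0864)³ = 6.109×10⁻⁶ T.
τ = m₂ B₁ sinθ.
τ = (0.143)(6.109×10⁻⁶)·sin50° = 6.692×10⁻⁷ N·m.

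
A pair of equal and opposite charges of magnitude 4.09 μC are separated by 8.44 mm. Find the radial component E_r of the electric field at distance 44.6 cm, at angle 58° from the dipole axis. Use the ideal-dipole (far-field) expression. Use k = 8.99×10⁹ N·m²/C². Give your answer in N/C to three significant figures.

Dipole moment p = qd = (4.09×10⁻⁶ C)(0.00844 m) = 3.452×10⁻⁸ C·m.
For a dipole, E_r = (2kp cosθ)/r³.
kp/r³ = (8.99×10⁹)(3.452×10⁻⁸)/(0.446)³ = 3498 N/C.
E_r = 2·3498·cos58° = 3707 N/C.

E_r ≈ 3710 N/C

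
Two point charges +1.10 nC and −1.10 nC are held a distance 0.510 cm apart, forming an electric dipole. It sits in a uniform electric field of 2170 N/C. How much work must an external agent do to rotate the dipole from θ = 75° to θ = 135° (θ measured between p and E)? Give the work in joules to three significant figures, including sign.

Dipole moment p = qd = (1.10×10⁻⁹ C)(0.00510 m) = 5.61×10⁻¹² C·m.
W_ext = ΔU = U(θ₂) − U(θ₁) = −pE cosθ₂ − (−pE cosθ₁) = pE(cosθ₁ − cosθ₂).
W = (5.61×10⁻¹²)(2170)·(cos75° − cos135°) = (1.217×10⁻⁸)·(+0.9659) = 1.176×10⁻⁸ J.

W ≈ 1.18×10⁻⁸ J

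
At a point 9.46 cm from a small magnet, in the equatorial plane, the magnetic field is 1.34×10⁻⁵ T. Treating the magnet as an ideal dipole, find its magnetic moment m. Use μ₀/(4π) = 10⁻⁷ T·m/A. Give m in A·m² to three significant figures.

In the equatorial plane B = (μ₀/4π)·m/r³, so m = Br³·4π/(μ₀).
m = (1.34×10⁻⁵)·(0.0946)³ / (10⁻⁷) = 0.1134 A·m².

m ≈ 0.113 A·m²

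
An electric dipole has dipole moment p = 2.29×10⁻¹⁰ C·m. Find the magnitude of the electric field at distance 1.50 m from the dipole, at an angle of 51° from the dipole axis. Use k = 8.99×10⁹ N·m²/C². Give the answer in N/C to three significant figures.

E ≈ 0.902 N/C

At angle θ the dipole field magnitude is E = (kp/r³)·√(1 + 3cos²θ).
kp/r³ = (8.99×10⁹)(2.29×10⁻¹⁰) / (1.50)³ = 0.6100 N/C.
√(1 + 3cos²51°) = √(1 + 3·0.3960) = √2.1881 ≈ 1.4792.
E ≈ 0.6100 × 1.479 = 0.9023 N/C.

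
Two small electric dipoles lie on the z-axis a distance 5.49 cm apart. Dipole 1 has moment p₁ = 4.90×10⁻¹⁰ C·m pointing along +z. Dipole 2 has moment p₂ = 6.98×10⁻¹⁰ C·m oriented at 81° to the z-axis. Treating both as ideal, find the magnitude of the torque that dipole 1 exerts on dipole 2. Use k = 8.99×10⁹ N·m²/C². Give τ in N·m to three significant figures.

The second dipole sits on the axis of the first, so the field there is axial: E₁ = 2kp₁/r³ along +z.
E₁ = 2(8.99×10⁹)(4.90×10⁻¹⁰)/(0.0549)³ = 5.324×10⁴ N/C.
Torque on the second dipole: τ = p₂ E₁ sinθ.
τ = (6.98×10⁻¹⁰)(5.324×10⁴)·sin81° = 3.671×10⁻⁵ N·m.

τ ≈ 3.67×10⁻⁵ N·m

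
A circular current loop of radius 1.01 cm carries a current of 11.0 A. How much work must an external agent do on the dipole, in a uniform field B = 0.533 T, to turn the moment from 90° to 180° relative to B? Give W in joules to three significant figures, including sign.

Magnetic moment m = IA = Iπa² = (11.0)·π·(0.0101)² = 0.003525 A·m².
W_ext = ΔU = −mB cosθ₂ + mB cosθ₁ = mB(cosθ₁ − cosθ₂).
W = (0.003525)(0.533)·(cos90° − cos180°) = (0.001879)·(+1.0000) = 0.001879 J.

W ≈ 0.00188 J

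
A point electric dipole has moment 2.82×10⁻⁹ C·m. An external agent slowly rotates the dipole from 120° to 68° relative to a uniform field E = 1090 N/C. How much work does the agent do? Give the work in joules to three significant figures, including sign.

W ≈ -2.69×10⁻⁶ J

W_ext = ΔU = U(θ₂) − U(θ₁) = −pE cosθ₂ − (−pE cosθ₁) = pE(cosθ₁ − cosθ₂).
W = (2.82×10⁻⁹)(1090)·(cos120° − cos68°) = (3.074×10⁻⁶)·(-0.8746) = -2.688×10⁻⁶ J.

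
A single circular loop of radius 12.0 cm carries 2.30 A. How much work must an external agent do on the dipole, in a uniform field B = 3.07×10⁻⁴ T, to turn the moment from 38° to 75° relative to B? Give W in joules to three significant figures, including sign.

W ≈ 1.69×10⁻⁵ J

Magnetic moment m = IA = Iπa² = (2.30)·π·(0.120)² = 0.104 A·m².
W_ext = ΔU = −mB cosθ₂ + mB cosθ₁ = mB(cosθ₁ − cosθ₂).
W = (0.104)(3.07×10⁻⁴)·(cos38° − cos75°) = (3.193×10⁻⁵)·(+0.5292) = 1.690×10⁻⁵ J.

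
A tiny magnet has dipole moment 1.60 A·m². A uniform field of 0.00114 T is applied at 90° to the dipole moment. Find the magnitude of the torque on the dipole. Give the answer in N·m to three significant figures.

Torque on a magnetic dipole: τ = mB sinθ.
τ = (1.60)(0.00114)·sin90° = 0.001824 N·m.

τ ≈ 0.00182 N·m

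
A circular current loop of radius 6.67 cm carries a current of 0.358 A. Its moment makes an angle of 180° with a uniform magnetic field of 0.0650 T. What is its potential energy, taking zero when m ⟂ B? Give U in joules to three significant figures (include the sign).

Magnetic moment m = IA = Iπa² = (0.358)·π·(0.0667)² = 0.005004 A·m².
U = −m·B = −mB cosθ.
U = −(0.005004)(0.0650)·cos180° = 3.253×10⁻⁴ J.

U ≈ 3.25×10⁻⁴ J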